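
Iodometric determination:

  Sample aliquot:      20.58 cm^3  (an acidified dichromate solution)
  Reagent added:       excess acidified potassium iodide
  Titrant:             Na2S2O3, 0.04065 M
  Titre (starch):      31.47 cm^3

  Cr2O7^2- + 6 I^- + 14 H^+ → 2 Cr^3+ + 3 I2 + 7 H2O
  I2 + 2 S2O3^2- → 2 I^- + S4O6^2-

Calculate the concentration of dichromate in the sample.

0.01036 M

n(S2O3^2-) = 0.03147 × 0.04065 = 1.279 × 10^-3 mol
n(I2) = n(S2O3^2-)/2 = 6.396 × 10^-4 mol
From the 1:3 ratio, n(Cr2O7^2-) in the aliquot = 1/3 × 6.396 × 10^-4 = 2.132 × 10^-4 mol
[Cr2O7^2-] = 2.132 × 10^-4 / 0.02058 = 0.01036 mol/L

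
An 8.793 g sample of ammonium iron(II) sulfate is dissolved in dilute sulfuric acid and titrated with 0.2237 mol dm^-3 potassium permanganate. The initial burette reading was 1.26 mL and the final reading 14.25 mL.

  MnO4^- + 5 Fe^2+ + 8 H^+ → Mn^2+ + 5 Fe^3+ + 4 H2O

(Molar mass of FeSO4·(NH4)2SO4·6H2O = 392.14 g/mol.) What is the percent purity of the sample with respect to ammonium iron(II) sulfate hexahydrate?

64.80 %

n(KMnO4) = 0.01299 L × 0.2237 mol/L = 2.906 × 10^-3 mol
From the 5:1 ratio, n(FeSO4·(NH4)2SO4·6H2O) = 5/1 × 2.906 × 10^-3 = 0.01453 mol
mass of FeSO4·(NH4)2SO4·6H2O = 0.01453 × 392.14 g/mol = 5.698 g
% FeSO4·(NH4)2SO4·6H2O = 5.698 / 8.793 × 100 = 64.80 %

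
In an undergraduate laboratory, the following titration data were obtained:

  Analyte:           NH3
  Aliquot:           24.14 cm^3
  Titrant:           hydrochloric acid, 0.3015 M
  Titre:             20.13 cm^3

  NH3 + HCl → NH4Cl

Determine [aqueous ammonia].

0.2514 M

n(HCl) = 0.02013 L × 0.3015 mol/L = 6.069 × 10^-3 mol
n(NH3) = 6.069 × 10^-3 mol (1:1 mole ratio)
[NH3] = 6.069 × 10^-3 mol / 0.02414 L = 0.2514 mol/L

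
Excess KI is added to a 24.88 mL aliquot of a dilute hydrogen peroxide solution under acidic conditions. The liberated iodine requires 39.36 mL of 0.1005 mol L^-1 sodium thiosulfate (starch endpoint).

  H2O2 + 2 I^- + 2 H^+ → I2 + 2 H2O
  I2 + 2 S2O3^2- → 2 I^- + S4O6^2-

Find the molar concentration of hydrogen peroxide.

0.07950 mol/L

n(S2O3^2-) = 0.03936 × 0.1005 = 3.956 × 10^-3 mol
n(I2) = n(S2O3^2-)/2 = 1.978 × 10^-3 mol
n(H2O2) in the aliquot = 1.978 × 10^-3 mol (1:1 ratio)
[H2O2] = 1.978 × 10^-3 / 0.02488 = 0.07950 mol/L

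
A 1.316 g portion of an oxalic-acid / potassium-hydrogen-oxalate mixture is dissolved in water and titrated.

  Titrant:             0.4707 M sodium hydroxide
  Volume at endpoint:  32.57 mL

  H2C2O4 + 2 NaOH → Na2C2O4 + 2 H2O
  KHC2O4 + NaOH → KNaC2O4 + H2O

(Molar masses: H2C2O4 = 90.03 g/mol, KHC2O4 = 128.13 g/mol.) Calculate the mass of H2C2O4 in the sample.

0.3511 g

n(NaOH) = 0.03257 × 0.4707 = 0.01533 mol
Let x = n(H2C2O4), y = n(KHC2O4).
Titrant: 2x + 1y = 0.01533;  mass: 90.03x + 128.13y = 1.316
Solving, x = 3.900 × 10^-3 mol, y = 7.530 × 10^-3 mol
mass of H2C2O4 = 3.900 × 10^-3 × 90.03 = 0.3511 g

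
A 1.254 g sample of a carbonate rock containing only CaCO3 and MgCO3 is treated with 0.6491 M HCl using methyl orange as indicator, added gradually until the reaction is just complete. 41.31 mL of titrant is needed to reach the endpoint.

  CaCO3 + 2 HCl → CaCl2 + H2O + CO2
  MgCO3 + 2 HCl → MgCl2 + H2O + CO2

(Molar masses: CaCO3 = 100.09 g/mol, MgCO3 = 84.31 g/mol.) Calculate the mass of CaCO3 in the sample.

n(HCl) = 0.04131 × 0.6491 = 0.02681 mol
Let x = n(CaCO3), y = n(MgCO3).
Titrant: 2x + 2y = 0.02681;  mass: 100.09x + 84.31y = 1.254
Solving, x = 7.835 × 10^-3 mol, y = 5.572 × 10^-3 mol
mass of CaCO3 = 7.835 × 10^-3 × 100.09 = 0.7842 g

0.7842 g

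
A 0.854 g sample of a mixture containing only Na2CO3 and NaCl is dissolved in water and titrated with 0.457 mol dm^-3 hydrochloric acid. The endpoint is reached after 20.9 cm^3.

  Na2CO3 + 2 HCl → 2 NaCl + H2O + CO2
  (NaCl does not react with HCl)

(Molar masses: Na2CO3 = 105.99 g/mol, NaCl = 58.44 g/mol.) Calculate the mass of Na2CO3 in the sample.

n(HCl) = 0.0209 × 0.457 = 9.55 × 10^-3 mol
Let x = n(Na2CO3), y = n(NaCl).
Titrant: 2x = 9.55 × 10^-3;  mass: 105.99x + 58.44y = 0.854
Solving, x = 4.78 × 10^-3 mol, y = 5.95 × 10^-3 mol
mass of Na2CO3 = 4.78 × 10^-3 × 105.99 = 0.506 g

0.506 g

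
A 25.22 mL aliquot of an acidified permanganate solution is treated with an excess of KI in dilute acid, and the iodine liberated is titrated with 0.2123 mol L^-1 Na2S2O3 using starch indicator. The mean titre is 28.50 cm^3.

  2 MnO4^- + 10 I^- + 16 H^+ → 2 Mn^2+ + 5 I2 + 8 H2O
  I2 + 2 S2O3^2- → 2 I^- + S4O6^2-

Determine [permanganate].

0.04798 mol/L

n(S2O3^2-) = 0.02850 × 0.2123 = 6.051 × 10^-3 mol
n(I2) = n(S2O3^2-)/2 = 3.025 × 10^-3 mol
From the 2:5 ratio, n(MnO4^-) in the aliquot = 2/5 × 3.025 × 10^-3 = 1.210 × 10^-3 mol
[MnO4^-] = 1.210 × 10^-3 / 0.02522 = 0.04798 mol/L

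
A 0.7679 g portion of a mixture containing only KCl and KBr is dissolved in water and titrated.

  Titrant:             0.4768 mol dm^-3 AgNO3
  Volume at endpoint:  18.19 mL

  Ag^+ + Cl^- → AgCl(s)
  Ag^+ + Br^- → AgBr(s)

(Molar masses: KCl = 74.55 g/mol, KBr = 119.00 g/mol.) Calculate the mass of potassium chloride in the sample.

0.4431 g

n(AgNO3) = 0.01819 × 0.4768 = 8.673 × 10^-3 mol
Let x = n(KCl), y = n(KBr).
Titrant: 1x + 1y = 8.673 × 10^-3;  mass: 74.55x + 119.00y = 0.7679
Solving, x = 5.943 × 10^-3 mol, y = 2.730 × 10^-3 mol
mass of KCl = 5.943 × 10^-3 × 74.55 = 0.4431 g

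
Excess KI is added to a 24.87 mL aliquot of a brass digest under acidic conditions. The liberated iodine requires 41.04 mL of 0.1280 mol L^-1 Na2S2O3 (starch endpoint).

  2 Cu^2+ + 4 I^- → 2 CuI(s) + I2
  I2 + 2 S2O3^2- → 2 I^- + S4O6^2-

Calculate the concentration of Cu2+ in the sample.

n(S2O3^2-) = 0.04104 × 0.1280 = 5.253 × 10^-3 mol
n(I2) = n(S2O3^2-)/2 = 2.627 × 10^-3 mol
From the 2:1 ratio, n(Cu2+) in the aliquot = 2/1 × 2.627 × 10^-3 = 5.253 × 10^-3 mol
[Cu2+] = 5.253 × 10^-3 / 0.02487 = 0.2112 mol/L

0.2112 mol/L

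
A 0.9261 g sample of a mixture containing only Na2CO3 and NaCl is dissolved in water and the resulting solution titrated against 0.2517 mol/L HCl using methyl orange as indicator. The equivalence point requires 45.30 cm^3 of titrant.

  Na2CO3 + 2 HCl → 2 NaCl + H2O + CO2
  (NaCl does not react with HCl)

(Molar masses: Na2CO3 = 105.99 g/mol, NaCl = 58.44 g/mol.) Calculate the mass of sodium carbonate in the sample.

n(HCl) = 0.04530 × 0.2517 = 0.01140 mol
Let x = n(Na2CO3), y = n(NaCl).
Titrant: 2x = 0.01140;  mass: 105.99x + 58.44y = 0.9261
Solving, x = 5.701 × 10^-3 mol, y = 5.507 × 10^-3 mol
mass of Na2CO3 = 5.701 × 10^-3 × 105.99 = 0.6042 g

0.6042 g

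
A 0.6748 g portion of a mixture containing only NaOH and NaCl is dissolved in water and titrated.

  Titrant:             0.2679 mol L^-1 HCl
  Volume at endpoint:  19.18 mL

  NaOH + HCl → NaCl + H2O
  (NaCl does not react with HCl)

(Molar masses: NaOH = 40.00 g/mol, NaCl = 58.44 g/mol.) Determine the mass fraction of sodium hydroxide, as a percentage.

n(HCl) = 0.01918 × 0.2679 = 5.138 × 10^-3 mol
Let x = n(NaOH), y = n(NaCl).
Titrant: 1x = 5.138 × 10^-3;  mass: 40.00x + 58.44y = 0.6748
Solving, x = 5.138 × 10^-3 mol, y = 8.030 × 10^-3 mol
mass of NaOH = 5.138 × 10^-3 × 40.00 = 0.2055 g
% NaOH = 0.2055 / 0.6748 × 100 = 30.46 %

30.46 %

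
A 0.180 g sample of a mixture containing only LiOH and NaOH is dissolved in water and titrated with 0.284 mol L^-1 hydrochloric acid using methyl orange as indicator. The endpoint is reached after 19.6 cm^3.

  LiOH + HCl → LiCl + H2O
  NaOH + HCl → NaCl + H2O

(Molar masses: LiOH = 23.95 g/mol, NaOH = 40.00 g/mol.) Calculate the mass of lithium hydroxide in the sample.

0.0637 g

n(HCl) = 0.0196 × 0.284 = 5.57 × 10^-3 mol
Let x = n(LiOH), y = n(NaOH).
Titrant: 1x + 1y = 5.57 × 10^-3;  mass: 23.95x + 40.00y = 0.180
Solving, x = 2.66 × 10^-3 mol, y = 2.91 × 10^-3 mol
mass of LiOH = 2.66 × 10^-3 × 23.95 = 0.0637 g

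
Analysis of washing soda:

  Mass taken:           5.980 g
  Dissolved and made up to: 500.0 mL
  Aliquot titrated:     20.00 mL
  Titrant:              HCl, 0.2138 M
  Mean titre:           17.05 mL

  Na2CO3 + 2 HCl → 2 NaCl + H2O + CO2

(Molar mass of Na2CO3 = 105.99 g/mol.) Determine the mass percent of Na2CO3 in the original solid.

n(HCl) per titration = 0.01705 × 0.2138 = 3.645 × 10^-3 mol
From the 1:2 ratio, n(Na2CO3) in each aliquot = 1/2 × 3.645 × 10^-3 = 1.823 × 10^-3 mol
n(Na2CO3) in the whole flask = 1.823 × 10^-3 × 500.0/20.00 = 0.04557 mol
mass of Na2CO3 = 0.04557 × 105.99 = 4.830 g
% Na2CO3 = 4.830 / 5.980 × 100 = 80.76 %

80.76 %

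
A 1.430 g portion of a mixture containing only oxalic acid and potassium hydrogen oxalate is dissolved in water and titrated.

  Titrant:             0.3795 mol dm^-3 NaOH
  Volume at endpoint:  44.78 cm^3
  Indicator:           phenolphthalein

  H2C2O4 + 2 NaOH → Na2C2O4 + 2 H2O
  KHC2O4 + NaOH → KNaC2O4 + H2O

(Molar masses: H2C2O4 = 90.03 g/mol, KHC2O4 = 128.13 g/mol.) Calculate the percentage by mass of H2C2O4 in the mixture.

n(NaOH) = 0.04478 × 0.3795 = 0.01699 mol
Let x = n(H2C2O4), y = n(KHC2O4).
Titrant: 2x + 1y = 0.01699;  mass: 90.03x + 128.13y = 1.430
Solving, x = 4.496 × 10^-3 mol, y = 8.001 × 10^-3 mol
mass of H2C2O4 = 4.496 × 10^-3 × 90.03 = 0.4048 g
% H2C2O4 = 0.4048 / 1.430 × 100 = 28.31 %

28.31 %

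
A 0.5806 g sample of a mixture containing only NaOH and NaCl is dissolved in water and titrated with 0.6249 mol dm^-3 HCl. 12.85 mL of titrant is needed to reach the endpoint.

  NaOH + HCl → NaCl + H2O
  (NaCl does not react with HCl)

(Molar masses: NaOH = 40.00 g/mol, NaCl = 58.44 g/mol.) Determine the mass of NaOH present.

0.3212 g

n(HCl) = 0.01285 × 0.6249 = 8.030 × 10^-3 mol
Let x = n(NaOH), y = n(NaCl).
Titrant: 1x = 8.030 × 10^-3;  mass: 40.00x + 58.44y = 0.5806
Solving, x = 8.030 × 10^-3 mol, y = 4.439 × 10^-3 mol
mass of NaOH = 8.030 × 10^-3 × 40.00 = 0.3212 g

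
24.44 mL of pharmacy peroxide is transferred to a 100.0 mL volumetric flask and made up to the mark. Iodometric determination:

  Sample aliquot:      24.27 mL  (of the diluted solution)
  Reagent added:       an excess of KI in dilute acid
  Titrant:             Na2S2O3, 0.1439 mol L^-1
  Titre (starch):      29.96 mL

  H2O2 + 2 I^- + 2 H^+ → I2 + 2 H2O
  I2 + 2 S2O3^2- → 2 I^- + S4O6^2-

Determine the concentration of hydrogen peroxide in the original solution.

n(S2O3^2-) = 0.02996 × 0.1439 = 4.311 × 10^-3 mol
n(I2) = n(S2O3^2-)/2 = 2.156 × 10^-3 mol
n(H2O2) in the aliquot = 2.156 × 10^-3 mol (1:1 ratio)
[H2O2]_dilute = 2.156 × 10^-3 / 0.02427 = 0.08882 mol/L
[H2O2]_original = 0.08882 × 100.0/24.44 = 0.3634 mol/L

0.3634 mol/L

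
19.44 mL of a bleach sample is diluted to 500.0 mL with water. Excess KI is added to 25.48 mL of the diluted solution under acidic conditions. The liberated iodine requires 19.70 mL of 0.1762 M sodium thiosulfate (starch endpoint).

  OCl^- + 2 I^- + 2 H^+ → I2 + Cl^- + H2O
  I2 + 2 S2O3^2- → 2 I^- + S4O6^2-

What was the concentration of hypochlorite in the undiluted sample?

1.752 M

n(S2O3^2-) = 0.01970 × 0.1762 = 3.471 × 10^-3 mol
n(I2) = n(S2O3^2-)/2 = 1.736 × 10^-3 mol
n(OCl^-) in the aliquot = 1.736 × 10^-3 mol (1:1 ratio)
[OCl^-]_dilute = 1.736 × 10^-3 / 0.02548 = 0.06811 mol/L
[OCl^-]_original = 0.06811 × 500.0/19.44 = 1.752 mol/L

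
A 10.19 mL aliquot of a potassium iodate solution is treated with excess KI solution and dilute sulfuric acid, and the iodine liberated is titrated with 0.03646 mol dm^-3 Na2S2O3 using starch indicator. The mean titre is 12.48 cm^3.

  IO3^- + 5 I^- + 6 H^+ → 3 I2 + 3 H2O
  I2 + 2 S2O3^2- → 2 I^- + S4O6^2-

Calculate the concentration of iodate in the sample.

0.007442 mol/L

n(S2O3^2-) = 0.01248 × 0.03646 = 4.550 × 10^-4 mol
n(I2) = n(S2O3^2-)/2 = 2.275 × 10^-4 mol
From the 1:3 ratio, n(IO3^-) in the aliquot = 1/3 × 2.275 × 10^-4 = 7.584 × 10^-5 mol
[IO3^-] = 7.584 × 10^-5 / 0.01019 = 0.007442 mol/L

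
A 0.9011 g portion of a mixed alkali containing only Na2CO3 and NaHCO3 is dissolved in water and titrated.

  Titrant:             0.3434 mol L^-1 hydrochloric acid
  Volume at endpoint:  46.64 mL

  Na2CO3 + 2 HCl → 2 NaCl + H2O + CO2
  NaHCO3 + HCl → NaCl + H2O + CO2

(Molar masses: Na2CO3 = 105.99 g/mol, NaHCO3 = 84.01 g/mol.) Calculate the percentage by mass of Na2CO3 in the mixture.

n(HCl) = 0.04664 × 0.3434 = 0.01602 mol
Let x = n(Na2CO3), y = n(NaHCO3).
Titrant: 2x + 1y = 0.01602;  mass: 105.99x + 84.01y = 0.9011
Solving, x = 7.165 × 10^-3 mol, y = 1.687 × 10^-3 mol
mass of Na2CO3 = 7.165 × 10^-3 × 105.99 = 0.7594 g
% Na2CO3 = 0.7594 / 0.9011 × 100 = 84.27 %

84.27 %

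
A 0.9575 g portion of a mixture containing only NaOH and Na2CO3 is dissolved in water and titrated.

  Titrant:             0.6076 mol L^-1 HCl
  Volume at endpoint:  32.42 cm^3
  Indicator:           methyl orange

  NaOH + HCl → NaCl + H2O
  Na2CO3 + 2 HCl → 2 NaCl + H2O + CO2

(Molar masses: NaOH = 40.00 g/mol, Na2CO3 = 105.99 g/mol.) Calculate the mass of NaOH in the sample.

0.2660 g

n(HCl) = 0.03242 × 0.6076 = 0.01970 mol
Let x = n(NaOH), y = n(Na2CO3).
Titrant: 1x + 2y = 0.01970;  mass: 40.00x + 105.99y = 0.9575
Solving, x = 6.650 × 10^-3 mol, y = 6.524 × 10^-3 mol
mass of NaOH = 6.650 × 10^-3 × 40.00 = 0.2660 g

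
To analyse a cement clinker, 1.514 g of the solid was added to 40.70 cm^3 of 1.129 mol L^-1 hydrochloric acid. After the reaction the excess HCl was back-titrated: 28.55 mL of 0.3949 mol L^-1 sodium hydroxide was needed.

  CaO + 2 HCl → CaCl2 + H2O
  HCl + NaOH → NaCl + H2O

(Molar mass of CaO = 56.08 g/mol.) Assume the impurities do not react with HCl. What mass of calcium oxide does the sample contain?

n(HCl) added = 0.04070 × 1.129 = 0.04595 mol
n(NaOH) used in back-titration = 0.02855 × 0.3949 = 0.01127 mol
n(HCl) left over = 0.01127 mol (1:1 ratio)
n(HCl) consumed by analyte = 0.04595 − 0.01127 = 0.03468 mol
From the 1:2 ratio, n(CaO) = 1/2 × 0.03468 = 0.01734 mol
mass of CaO = 0.01734 × 56.08 = 0.9723 g

0.9723 g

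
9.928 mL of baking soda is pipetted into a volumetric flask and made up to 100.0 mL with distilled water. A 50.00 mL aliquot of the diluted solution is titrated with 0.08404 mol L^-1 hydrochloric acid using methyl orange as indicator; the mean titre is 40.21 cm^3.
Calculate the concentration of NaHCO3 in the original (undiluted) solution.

0.6808 mol/L

NaHCO3 + HCl → NaCl + H2O + CO2
n(HCl) = 0.04021 × 0.08404 = 3.379 × 10^-3 mol
n(NaHCO3) in the aliquot = 3.379 × 10^-3 mol (1:1 ratio)
[NaHCO3]_dilute = 3.379 × 10^-3 / 0.05000 = 0.06758 mol/L
Dilution factor = 100.0 / 9.928 = 10.07
[NaHCO3]_stock = 0.06758 × 10.07 = 0.6808 mol/L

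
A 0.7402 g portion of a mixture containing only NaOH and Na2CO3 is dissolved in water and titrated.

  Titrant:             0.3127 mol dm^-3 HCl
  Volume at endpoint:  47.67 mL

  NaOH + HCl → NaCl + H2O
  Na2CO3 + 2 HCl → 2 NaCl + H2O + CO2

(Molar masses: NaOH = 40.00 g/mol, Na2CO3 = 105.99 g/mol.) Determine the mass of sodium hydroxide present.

0.1532 g

n(HCl) = 0.04767 × 0.3127 = 0.01491 mol
Let x = n(NaOH), y = n(Na2CO3).
Titrant: 1x + 2y = 0.01491;  mass: 40.00x + 105.99y = 0.7402
Solving, x = 3.830 × 10^-3 mol, y = 5.538 × 10^-3 mol
mass of NaOH = 3.830 × 10^-3 × 40.00 = 0.1532 g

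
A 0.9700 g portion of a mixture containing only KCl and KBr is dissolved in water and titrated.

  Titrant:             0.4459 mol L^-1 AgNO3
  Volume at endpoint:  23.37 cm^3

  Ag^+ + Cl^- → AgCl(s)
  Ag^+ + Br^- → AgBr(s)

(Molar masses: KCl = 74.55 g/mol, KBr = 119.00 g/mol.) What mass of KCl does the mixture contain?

n(AgNO3) = 0.02337 × 0.4459 = 0.01042 mol
Let x = n(KCl), y = n(KBr).
Titrant: 1x + 1y = 0.01042;  mass: 74.55x + 119.00y = 0.9700
Solving, x = 6.076 × 10^-3 mol, y = 4.345 × 10^-3 mol
mass of KCl = 6.076 × 10^-3 × 74.55 = 0.4529 g

0.4529 g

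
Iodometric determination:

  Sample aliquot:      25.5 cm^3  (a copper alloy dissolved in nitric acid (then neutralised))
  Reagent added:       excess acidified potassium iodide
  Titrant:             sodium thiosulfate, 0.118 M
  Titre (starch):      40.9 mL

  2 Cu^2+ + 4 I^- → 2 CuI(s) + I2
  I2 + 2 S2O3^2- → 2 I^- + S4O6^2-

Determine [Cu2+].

0.189 M

n(S2O3^2-) = 0.0409 × 0.118 = 4.83 × 10^-3 mol
n(I2) = n(S2O3^2-)/2 = 2.41 × 10^-3 mol
From the 2:1 ratio, n(Cu2+) in the aliquot = 2/1 × 2.41 × 10^-3 = 4.83 × 10^-3 mol
[Cu2+] = 4.83 × 10^-3 / 0.0255 = 0.189 mol/L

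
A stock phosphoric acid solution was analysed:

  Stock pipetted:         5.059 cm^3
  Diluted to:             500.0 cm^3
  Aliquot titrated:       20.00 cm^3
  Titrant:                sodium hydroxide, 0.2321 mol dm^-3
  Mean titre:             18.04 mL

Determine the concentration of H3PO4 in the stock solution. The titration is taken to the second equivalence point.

H3PO4 + 2 NaOH → Na2HPO4 + 2 H2O
n(NaOH) = 0.01804 × 0.2321 = 4.187 × 10^-3 mol
From the 1:2 ratio, n(H3PO4) in the aliquot = 1/2 × 4.187 × 10^-3 = 2.094 × 10^-3 mol
[H3PO4]_dilute = 2.094 × 10^-3 / 0.02000 = 0.1047 mol/L
Dilution factor = 500.0 / 5.059 = 98.83
[H3PO4]_stock = 0.1047 × 98.83 = 10.35 mol/L

10.35 mol/L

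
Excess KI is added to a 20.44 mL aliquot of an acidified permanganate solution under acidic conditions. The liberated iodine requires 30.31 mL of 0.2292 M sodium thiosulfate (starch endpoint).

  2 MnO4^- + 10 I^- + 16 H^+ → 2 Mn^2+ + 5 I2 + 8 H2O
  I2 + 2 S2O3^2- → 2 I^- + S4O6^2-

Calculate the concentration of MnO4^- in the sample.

n(S2O3^2-) = 0.03031 × 0.2292 = 6.947 × 10^-3 mol
n(I2) = n(S2O3^2-)/2 = 3.474 × 10^-3 mol
From the 2:5 ratio, n(MnO4^-) in the aliquot = 2/5 × 3.474 × 10^-3 = 1.389 × 10^-3 mol
[MnO4^-] = 1.389 × 10^-3 / 0.02044 = 0.06798 mol/L

0.06798 M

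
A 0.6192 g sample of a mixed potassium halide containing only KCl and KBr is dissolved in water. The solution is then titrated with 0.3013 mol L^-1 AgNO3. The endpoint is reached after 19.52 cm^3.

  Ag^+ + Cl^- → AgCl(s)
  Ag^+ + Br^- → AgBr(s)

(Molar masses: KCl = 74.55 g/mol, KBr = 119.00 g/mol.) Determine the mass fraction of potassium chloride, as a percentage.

n(AgNO3) = 0.01952 × 0.3013 = 5.881 × 10^-3 mol
Let x = n(KCl), y = n(KBr).
Titrant: 1x + 1y = 5.881 × 10^-3;  mass: 74.55x + 119.00y = 0.6192
Solving, x = 1.815 × 10^-3 mol, y = 4.066 × 10^-3 mol
mass of KCl = 1.815 × 10^-3 × 74.55 = 0.1353 g
% KCl = 0.1353 / 0.6192 × 100 = 21.85 %

21.85 %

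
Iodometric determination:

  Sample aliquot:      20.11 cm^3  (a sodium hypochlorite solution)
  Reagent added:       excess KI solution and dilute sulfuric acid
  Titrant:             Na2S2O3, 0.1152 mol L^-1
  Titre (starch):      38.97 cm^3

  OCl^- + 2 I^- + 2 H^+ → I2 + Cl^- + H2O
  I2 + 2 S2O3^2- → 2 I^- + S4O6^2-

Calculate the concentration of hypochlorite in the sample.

n(S2O3^2-) = 0.03897 × 0.1152 = 4.489 × 10^-3 mol
n(I2) = n(S2O3^2-)/2 = 2.245 × 10^-3 mol
n(OCl^-) in the aliquot = 2.245 × 10^-3 mol (1:1 ratio)
[OCl^-] = 2.245 × 10^-3 / 0.02011 = 0.1116 mol/L

0.1116 mol/L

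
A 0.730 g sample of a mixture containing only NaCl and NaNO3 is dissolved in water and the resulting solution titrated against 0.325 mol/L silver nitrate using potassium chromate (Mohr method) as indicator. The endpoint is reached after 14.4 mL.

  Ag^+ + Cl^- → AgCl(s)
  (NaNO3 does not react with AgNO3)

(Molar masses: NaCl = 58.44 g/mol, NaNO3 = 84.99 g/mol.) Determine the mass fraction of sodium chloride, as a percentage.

37.5 %

n(AgNO3) = 0.0144 × 0.325 = 4.68 × 10^-3 mol
Let x = n(NaCl), y = n(NaNO3).
Titrant: 1x = 4.68 × 10^-3;  mass: 58.44x + 84.99y = 0.730
Solving, x = 4.68 × 10^-3 mol, y = 5.37 × 10^-3 mol
mass of NaCl = 4.68 × 10^-3 × 58.44 = 0.273 g
% NaCl = 0.273 / 0.730 × 100 = 37.5 %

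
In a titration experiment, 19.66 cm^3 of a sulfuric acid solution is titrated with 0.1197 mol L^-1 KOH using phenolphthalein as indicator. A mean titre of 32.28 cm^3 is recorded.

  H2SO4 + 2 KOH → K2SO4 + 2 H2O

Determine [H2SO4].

0.09827 mol/L

n(KOH) = 0.03228 L × 0.1197 mol/L = 3.864 × 10^-3 mol
From the 1:2 mole ratio, n(H2SO4) = 1/2 × 3.864 × 10^-3 = 1.932 × 10^-3 mol
[H2SO4] = 1.932 × 10^-3 mol / 0.01966 L = 0.09827 mol/L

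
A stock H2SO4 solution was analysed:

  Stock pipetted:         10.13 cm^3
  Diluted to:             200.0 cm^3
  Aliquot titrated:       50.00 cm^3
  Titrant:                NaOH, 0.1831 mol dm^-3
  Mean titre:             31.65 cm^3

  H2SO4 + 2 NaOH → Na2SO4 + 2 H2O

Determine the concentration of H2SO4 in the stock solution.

1.144 mol/L

n(NaOH) = 0.03165 × 0.1831 = 5.795 × 10^-3 mol
From the 1:2 ratio, n(H2SO4) in the aliquot = 1/2 × 5.795 × 10^-3 = 2.898 × 10^-3 mol
[H2SO4]_dilute = 2.898 × 10^-3 / 0.05000 = 0.05795 mol/L
Dilution factor = 200.0 / 10.13 = 19.74
[H2SO4]_stock = 0.05795 × 19.74 = 1.144 mol/L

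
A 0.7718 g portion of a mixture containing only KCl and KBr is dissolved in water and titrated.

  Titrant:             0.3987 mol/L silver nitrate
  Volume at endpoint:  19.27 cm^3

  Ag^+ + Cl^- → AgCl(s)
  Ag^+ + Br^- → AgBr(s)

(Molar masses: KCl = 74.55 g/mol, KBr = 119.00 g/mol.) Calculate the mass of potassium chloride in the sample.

n(AgNO3) = 0.01927 × 0.3987 = 7.683 × 10^-3 mol
Let x = n(KCl), y = n(KBr).
Titrant: 1x + 1y = 7.683 × 10^-3;  mass: 74.55x + 119.00y = 0.7718
Solving, x = 3.205 × 10^-3 mol, y = 4.478 × 10^-3 mol
mass of KCl = 3.205 × 10^-3 × 74.55 = 0.2389 g

0.2389 g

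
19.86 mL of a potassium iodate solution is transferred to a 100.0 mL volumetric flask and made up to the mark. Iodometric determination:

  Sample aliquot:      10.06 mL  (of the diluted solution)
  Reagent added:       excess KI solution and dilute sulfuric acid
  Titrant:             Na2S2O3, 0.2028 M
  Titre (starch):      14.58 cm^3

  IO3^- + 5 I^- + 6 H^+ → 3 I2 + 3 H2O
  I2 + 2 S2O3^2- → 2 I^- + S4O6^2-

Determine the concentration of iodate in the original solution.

n(S2O3^2-) = 0.01458 × 0.2028 = 2.957 × 10^-3 mol
n(I2) = n(S2O3^2-)/2 = 1.478 × 10^-3 mol
From the 1:3 ratio, n(IO3^-) in the aliquot = 1/3 × 1.478 × 10^-3 = 4.928 × 10^-4 mol
[IO3^-]_dilute = 4.928 × 10^-4 / 0.01006 = 0.04899 mol/L
[IO3^-]_original = 0.04899 × 100.0/19.86 = 0.2467 mol/L

0.2467 M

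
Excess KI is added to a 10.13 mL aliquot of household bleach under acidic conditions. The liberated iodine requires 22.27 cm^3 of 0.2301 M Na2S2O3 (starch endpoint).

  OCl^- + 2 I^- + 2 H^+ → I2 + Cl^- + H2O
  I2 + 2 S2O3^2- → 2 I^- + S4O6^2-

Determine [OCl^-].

n(S2O3^2-) = 0.02227 × 0.2301 = 5.124 × 10^-3 mol
n(I2) = n(S2O3^2-)/2 = 2.562 × 10^-3 mol
n(OCl^-) in the aliquot = 2.562 × 10^-3 mol (1:1 ratio)
[OCl^-] = 2.562 × 10^-3 / 0.01013 = 0.2529 mol/L

0.2529 M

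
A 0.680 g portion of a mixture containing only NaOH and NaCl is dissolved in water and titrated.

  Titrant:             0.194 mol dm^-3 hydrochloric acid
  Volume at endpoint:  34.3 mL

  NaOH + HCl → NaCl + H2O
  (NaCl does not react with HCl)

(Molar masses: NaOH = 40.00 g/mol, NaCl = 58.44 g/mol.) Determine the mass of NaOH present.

n(HCl) = 0.0343 × 0.194 = 6.65 × 10^-3 mol
Let x = n(NaOH), y = n(NaCl).
Titrant: 1x = 6.65 × 10^-3;  mass: 40.00x + 58.44y = 0.680
Solving, x = 6.65 × 10^-3 mol, y = 7.08 × 10^-3 mol
mass of NaOH = 6.65 × 10^-3 × 40.00 = 0.266 g

0.266 g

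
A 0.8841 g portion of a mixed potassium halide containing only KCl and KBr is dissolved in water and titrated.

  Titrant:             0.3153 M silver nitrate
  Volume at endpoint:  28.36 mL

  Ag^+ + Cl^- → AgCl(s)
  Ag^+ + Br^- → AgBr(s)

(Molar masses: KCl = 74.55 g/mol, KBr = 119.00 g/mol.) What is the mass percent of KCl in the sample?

34.14 %

n(AgNO3) = 0.02836 × 0.3153 = 8.942 × 10^-3 mol
Let x = n(KCl), y = n(KBr).
Titrant: 1x + 1y = 8.942 × 10^-3;  mass: 74.55x + 119.00y = 0.8841
Solving, x = 4.049 × 10^-3 mol, y = 4.893 × 10^-3 mol
mass of KCl = 4.049 × 10^-3 × 74.55 = 0.3019 g
% KCl = 0.3019 / 0.8841 × 100 = 34.14 %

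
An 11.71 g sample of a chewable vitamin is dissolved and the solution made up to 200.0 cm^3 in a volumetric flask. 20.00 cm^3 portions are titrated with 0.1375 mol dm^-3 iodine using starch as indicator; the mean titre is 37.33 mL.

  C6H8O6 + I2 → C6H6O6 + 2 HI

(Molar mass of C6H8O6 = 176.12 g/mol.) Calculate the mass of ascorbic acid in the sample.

9.040 g

n(I2) per titration = 0.03733 × 0.1375 = 5.133 × 10^-3 mol
n(C6H8O6) in each aliquot = 5.133 × 10^-3 mol (1:1 ratio)
n(C6H8O6) in the whole flask = 5.133 × 10^-3 × 200.0/20.00 = 0.05133 mol
mass of C6H8O6 = 0.05133 × 176.12 = 9.040 g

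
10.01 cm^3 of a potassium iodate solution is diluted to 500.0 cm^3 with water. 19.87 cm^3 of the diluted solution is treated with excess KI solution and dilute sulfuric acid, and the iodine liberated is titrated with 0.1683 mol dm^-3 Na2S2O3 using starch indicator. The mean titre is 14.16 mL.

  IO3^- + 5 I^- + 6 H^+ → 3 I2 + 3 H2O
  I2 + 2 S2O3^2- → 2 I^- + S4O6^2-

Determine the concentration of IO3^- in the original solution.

n(S2O3^2-) = 0.01416 × 0.1683 = 2.383 × 10^-3 mol
n(I2) = n(S2O3^2-)/2 = 1.192 × 10^-3 mol
From the 1:3 ratio, n(IO3^-) in the aliquot = 1/3 × 1.192 × 10^-3 = 3.972 × 10^-4 mol
[IO3^-]_dilute = 3.972 × 10^-4 / 0.01987 = 0.01999 mol/L
[IO3^-]_original = 0.01999 × 500.0/10.01 = 0.9985 mol/L

0.9985 mol/L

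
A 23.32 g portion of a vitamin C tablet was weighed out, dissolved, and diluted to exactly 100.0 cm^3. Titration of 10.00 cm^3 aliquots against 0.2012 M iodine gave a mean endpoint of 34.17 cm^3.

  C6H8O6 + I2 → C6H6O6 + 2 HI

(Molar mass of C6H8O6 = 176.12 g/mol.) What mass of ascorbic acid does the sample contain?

n(I2) per titration = 0.03417 × 0.2012 = 6.875 × 10^-3 mol
n(C6H8O6) in each aliquot = 6.875 × 10^-3 mol (1:1 ratio)
n(C6H8O6) in the whole flask = 6.875 × 10^-3 × 100.0/10.00 = 0.06875 mol
mass of C6H8O6 = 0.06875 × 176.12 = 12.11 g

12.11 g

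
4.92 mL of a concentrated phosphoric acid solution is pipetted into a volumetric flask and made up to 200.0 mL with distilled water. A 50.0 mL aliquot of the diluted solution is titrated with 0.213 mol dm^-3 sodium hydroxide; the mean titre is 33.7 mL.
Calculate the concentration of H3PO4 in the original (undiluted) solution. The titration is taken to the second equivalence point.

2.92 mol/L

H3PO4 + 2 NaOH → Na2HPO4 + 2 H2O
n(NaOH) = 0.0337 × 0.213 = 7.18 × 10^-3 mol
From the 1:2 ratio, n(H3PO4) in the aliquot = 1/2 × 7.18 × 10^-3 = 3.59 × 10^-3 mol
[H3PO4]_dilute = 3.59 × 10^-3 / 0.0500 = 0.0718 mol/L
Dilution factor = 200.0 / 4.92 = 40.65
[H3PO4]_stock = 0.0718 × 40.65 = 2.92 mol/L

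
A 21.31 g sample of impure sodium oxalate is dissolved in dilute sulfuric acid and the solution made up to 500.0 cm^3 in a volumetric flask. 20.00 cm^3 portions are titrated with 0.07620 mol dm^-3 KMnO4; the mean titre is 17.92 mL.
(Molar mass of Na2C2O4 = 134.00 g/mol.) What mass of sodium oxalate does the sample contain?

2 MnO4^- + 5 C2O4^2- + 16 H^+ → 2 Mn^2+ + 10 CO2 + 8 H2O
n(KMnO4) per titration = 0.01792 × 0.07620 = 1.366 × 10^-3 mol
From the 5:2 ratio, n(Na2C2O4) in each aliquot = 5/2 × 1.366 × 10^-3 = 3.414 × 10^-3 mol
n(Na2C2O4) in the whole flask = 3.414 × 10^-3 × 500.0/20.00 = 0.08534 mol
mass of Na2C2O4 = 0.08534 × 134.00 = 11.44 g

11.44 g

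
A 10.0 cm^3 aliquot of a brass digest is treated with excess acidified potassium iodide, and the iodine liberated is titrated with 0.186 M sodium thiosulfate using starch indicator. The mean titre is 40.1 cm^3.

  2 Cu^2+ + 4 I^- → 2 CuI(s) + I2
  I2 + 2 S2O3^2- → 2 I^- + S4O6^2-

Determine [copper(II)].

n(S2O3^2-) = 0.0401 × 0.186 = 7.46 × 10^-3 mol
n(I2) = n(S2O3^2-)/2 = 3.73 × 10^-3 mol
From the 2:1 ratio, n(Cu2+) in the aliquot = 2/1 × 3.73 × 10^-3 = 7.46 × 10^-3 mol
[Cu2+] = 7.46 × 10^-3 / 0.0100 = 0.746 mol/L

0.746 M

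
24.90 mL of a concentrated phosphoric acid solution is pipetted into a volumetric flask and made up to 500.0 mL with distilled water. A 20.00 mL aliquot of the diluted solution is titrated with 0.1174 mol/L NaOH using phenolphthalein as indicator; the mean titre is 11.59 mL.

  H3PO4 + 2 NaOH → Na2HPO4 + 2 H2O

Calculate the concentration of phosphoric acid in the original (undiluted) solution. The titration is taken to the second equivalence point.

n(NaOH) = 0.01159 × 0.1174 = 1.361 × 10^-3 mol
From the 1:2 ratio, n(H3PO4) in the aliquot = 1/2 × 1.361 × 10^-3 = 6.803 × 10^-4 mol
[H3PO4]_dilute = 6.803 × 10^-4 / 0.02000 = 0.03402 mol/L
Dilution factor = 500.0 / 24.90 = 20.08
[H3PO4]_stock = 0.03402 × 20.08 = 0.6831 mol/L

0.6831 mol/L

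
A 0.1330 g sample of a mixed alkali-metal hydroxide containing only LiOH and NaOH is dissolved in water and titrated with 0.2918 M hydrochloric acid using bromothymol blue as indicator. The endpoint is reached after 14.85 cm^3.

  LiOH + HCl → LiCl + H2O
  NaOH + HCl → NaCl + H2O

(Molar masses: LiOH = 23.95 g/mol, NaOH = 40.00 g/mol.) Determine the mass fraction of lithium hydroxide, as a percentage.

n(HCl) = 0.01485 × 0.2918 = 4.333 × 10^-3 mol
Let x = n(LiOH), y = n(NaOH).
Titrant: 1x + 1y = 4.333 × 10^-3;  mass: 23.95x + 40.00y = 0.1330
Solving, x = 2.513 × 10^-3 mol, y = 1.821 × 10^-3 mol
mass of LiOH = 2.513 × 10^-3 × 23.95 = 0.06018 g
% LiOH = 0.06018 / 0.1330 × 100 = 45.25 %

45.25 %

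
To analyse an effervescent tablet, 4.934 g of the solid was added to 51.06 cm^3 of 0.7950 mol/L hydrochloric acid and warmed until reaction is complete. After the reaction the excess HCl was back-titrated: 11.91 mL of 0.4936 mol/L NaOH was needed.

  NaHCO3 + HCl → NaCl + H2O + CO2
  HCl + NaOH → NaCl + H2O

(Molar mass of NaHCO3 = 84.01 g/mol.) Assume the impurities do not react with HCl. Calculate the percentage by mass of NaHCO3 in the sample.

59.11 %

n(HCl) added = 0.05106 × 0.7950 = 0.04059 mol
n(NaOH) used in back-titration = 0.01191 × 0.4936 = 5.879 × 10^-3 mol
n(HCl) left over = 5.879 × 10^-3 mol (1:1 ratio)
n(HCl) consumed by analyte = 0.04059 − 5.879 × 10^-3 = 0.03471 mol
n(NaHCO3) = 0.03471 mol (1:1 ratio)
mass of NaHCO3 = 0.03471 × 84.01 = 2.916 g
% NaHCO3 = 2.916 / 4.934 × 100 = 59.11 %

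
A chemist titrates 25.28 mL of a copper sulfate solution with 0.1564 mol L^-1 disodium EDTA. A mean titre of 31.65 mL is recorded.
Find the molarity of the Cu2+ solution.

Cu^2+ + EDTA^4- → [Cu(EDTA)]^2-
n(EDTA) = 0.03165 L × 0.1564 mol/L = 4.950 × 10^-3 mol
n(Cu2+) = 4.950 × 10^-3 mol (1:1 mole ratio)
[Cu2+] = 4.950 × 10^-3 mol / 0.02528 L = 0.1958 mol/L

0.1958 mol/L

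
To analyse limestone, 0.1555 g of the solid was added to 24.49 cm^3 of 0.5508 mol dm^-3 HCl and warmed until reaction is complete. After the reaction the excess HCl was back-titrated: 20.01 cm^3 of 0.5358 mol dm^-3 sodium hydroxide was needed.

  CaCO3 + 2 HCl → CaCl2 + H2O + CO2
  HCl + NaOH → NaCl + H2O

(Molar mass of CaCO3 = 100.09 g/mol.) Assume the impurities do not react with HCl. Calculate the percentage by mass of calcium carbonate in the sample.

89.07 %

n(HCl) added = 0.02449 × 0.5508 = 0.01349 mol
n(NaOH) used in back-titration = 0.02001 × 0.5358 = 0.01072 mol
n(HCl) left over = 0.01072 mol (1:1 ratio)
n(HCl) consumed by analyte = 0.01349 − 0.01072 = 2.768 × 10^-3 mol
From the 1:2 ratio, n(CaCO3) = 1/2 × 2.768 × 10^-3 = 1.384 × 10^-3 mol
mass of CaCO3 = 1.384 × 10^-3 × 100.09 = 0.1385 g
% CaCO3 = 0.1385 / 0.1555 × 100 = 89.07 %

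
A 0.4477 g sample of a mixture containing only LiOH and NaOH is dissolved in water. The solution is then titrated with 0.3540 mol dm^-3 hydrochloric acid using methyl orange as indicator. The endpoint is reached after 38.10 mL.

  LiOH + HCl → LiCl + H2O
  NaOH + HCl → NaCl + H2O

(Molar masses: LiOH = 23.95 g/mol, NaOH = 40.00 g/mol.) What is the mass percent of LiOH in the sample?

30.60 %

n(HCl) = 0.03810 × 0.3540 = 0.01349 mol
Let x = n(LiOH), y = n(NaOH).
Titrant: 1x + 1y = 0.01349;  mass: 23.95x + 40.00y = 0.4477
Solving, x = 5.719 × 10^-3 mol, y = 7.768 × 10^-3 mol
mass of LiOH = 5.719 × 10^-3 × 23.95 = 0.1370 g
% LiOH = 0.1370 / 0.4477 × 100 = 30.60 %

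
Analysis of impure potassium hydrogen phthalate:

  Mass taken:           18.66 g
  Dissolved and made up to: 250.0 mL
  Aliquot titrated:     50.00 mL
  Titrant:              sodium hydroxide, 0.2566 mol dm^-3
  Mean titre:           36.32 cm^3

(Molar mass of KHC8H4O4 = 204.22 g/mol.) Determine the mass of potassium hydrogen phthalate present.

9.516 g

KHC8H4O4 + NaOH → KNaC8H4O4 + H2O
n(NaOH) per titration = 0.03632 × 0.2566 = 9.320 × 10^-3 mol
n(KHC8H4O4) in each aliquot = 9.320 × 10^-3 mol (1:1 ratio)
n(KHC8H4O4) in the whole flask = 9.320 × 10^-3 × 250.0/50.00 = 0.04660 mol
mass of KHC8H4O4 = 0.04660 × 204.22 = 9.516 g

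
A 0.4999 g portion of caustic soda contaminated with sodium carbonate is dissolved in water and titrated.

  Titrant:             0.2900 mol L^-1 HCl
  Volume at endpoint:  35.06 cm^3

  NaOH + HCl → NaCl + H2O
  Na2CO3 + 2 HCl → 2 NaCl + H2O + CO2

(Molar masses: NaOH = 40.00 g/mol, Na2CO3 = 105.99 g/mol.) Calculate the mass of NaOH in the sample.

0.1198 g

n(HCl) = 0.03506 × 0.2900 = 0.01017 mol
Let x = n(NaOH), y = n(Na2CO3).
Titrant: 1x + 2y = 0.01017;  mass: 40.00x + 105.99y = 0.4999
Solving, x = 2.995 × 10^-3 mol, y = 3.586 × 10^-3 mol
mass of NaOH = 2.995 × 10^-3 × 40.00 = 0.1198 g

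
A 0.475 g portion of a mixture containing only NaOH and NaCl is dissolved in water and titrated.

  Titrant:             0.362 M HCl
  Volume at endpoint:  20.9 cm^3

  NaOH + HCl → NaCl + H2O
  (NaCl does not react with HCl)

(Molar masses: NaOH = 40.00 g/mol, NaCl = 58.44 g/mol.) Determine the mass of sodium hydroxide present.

n(HCl) = 0.0209 × 0.362 = 7.57 × 10^-3 mol
Let x = n(NaOH), y = n(NaCl).
Titrant: 1x = 7.57 × 10^-3;  mass: 40.00x + 58.44y = 0.475
Solving, x = 7.57 × 10^-3 mol, y = 2.95 × 10^-3 mol
mass of NaOH = 7.57 × 10^-3 × 40.00 = 0.303 g

0.303 g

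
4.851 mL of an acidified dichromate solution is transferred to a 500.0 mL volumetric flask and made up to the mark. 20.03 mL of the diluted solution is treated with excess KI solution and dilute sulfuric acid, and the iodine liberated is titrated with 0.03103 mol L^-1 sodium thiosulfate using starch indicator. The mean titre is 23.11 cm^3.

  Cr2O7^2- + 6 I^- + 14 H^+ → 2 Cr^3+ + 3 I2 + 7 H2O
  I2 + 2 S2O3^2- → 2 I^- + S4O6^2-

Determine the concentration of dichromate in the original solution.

n(S2O3^2-) = 0.02311 × 0.03103 = 7.171 × 10^-4 mol
n(I2) = n(S2O3^2-)/2 = 3.586 × 10^-4 mol
From the 1:3 ratio, n(Cr2O7^2-) in the aliquot = 1/3 × 3.586 × 10^-4 = 1.195 × 10^-4 mol
[Cr2O7^2-]_dilute = 1.195 × 10^-4 / 0.02003 = 0.005967 mol/L
[Cr2O7^2-]_original = 0.005967 × 500.0/4.851 = 0.6150 mol/L

0.6150 mol/L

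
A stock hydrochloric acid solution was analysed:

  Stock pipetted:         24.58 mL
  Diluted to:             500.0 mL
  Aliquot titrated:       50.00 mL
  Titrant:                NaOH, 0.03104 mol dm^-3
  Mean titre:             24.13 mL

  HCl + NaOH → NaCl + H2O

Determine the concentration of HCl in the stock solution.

0.3047 mol/L

n(NaOH) = 0.02413 × 0.03104 = 7.490 × 10^-4 mol
n(HCl) in the aliquot = 7.490 × 10^-4 mol (1:1 ratio)
[HCl]_dilute = 7.490 × 10^-4 / 0.05000 = 0.01498 mol/L
Dilution factor = 500.0 / 24.58 = 20.34
[HCl]_stock = 0.01498 × 20.34 = 0.3047 mol/L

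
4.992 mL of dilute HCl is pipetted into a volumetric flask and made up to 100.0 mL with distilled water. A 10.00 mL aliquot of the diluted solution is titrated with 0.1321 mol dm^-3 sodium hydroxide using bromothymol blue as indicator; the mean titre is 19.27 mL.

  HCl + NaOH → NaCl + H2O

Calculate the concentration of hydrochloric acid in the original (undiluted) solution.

5.099 mol/L

n(NaOH) = 0.01927 × 0.1321 = 2.546 × 10^-3 mol
n(HCl) in the aliquot = 2.546 × 10^-3 mol (1:1 ratio)
[HCl]_dilute = 2.546 × 10^-3 / 0.01000 = 0.2546 mol/L
Dilution factor = 100.0 / 4.992 = 20.03
[HCl]_stock = 0.2546 × 20.03 = 5.099 mol/L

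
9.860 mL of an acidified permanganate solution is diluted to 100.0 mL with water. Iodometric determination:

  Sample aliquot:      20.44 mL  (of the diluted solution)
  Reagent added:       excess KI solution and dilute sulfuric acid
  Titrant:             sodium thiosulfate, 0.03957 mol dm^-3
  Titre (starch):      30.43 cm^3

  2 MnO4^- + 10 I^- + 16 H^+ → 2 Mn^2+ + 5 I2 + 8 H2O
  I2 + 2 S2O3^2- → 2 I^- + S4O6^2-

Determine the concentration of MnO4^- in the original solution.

0.1195 mol/L

n(S2O3^2-) = 0.03043 × 0.03957 = 1.204 × 10^-3 mol
n(I2) = n(S2O3^2-)/2 = 6.021 × 10^-4 mol
From the 2:5 ratio, n(MnO4^-) in the aliquot = 2/5 × 6.021 × 10^-4 = 2.408 × 10^-4 mol
[MnO4^-]_dilute = 2.408 × 10^-4 / 0.02044 = 0.01178 mol/L
[MnO4^-]_original = 0.01178 × 100.0/9.860 = 0.1195 mol/L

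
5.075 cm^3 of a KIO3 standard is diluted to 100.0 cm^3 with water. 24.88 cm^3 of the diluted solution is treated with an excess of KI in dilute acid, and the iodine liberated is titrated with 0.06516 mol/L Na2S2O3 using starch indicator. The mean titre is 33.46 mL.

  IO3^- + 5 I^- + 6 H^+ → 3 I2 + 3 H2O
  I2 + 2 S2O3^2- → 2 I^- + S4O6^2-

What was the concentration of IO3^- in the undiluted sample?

0.2878 mol/L

n(S2O3^2-) = 0.03346 × 0.06516 = 2.180 × 10^-3 mol
n(I2) = n(S2O3^2-)/2 = 1.090 × 10^-3 mol
From the 1:3 ratio, n(IO3^-) in the aliquot = 1/3 × 1.090 × 10^-3 = 3.634 × 10^-4 mol
[IO3^-]_dilute = 3.634 × 10^-4 / 0.02488 = 0.01461 mol/L
[IO3^-]_original = 0.01461 × 100.0/5.075 = 0.2878 mol/L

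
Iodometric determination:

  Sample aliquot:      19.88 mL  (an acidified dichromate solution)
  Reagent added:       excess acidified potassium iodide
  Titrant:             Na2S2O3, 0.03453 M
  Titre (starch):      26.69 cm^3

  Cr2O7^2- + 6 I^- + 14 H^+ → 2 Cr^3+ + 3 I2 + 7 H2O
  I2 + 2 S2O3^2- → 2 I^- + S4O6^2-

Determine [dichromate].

n(S2O3^2-) = 0.02669 × 0.03453 = 9.216 × 10^-4 mol
n(I2) = n(S2O3^2-)/2 = 4.608 × 10^-4 mol
From the 1:3 ratio, n(Cr2O7^2-) in the aliquot = 1/3 × 4.608 × 10^-4 = 1.536 × 10^-4 mol
[Cr2O7^2-] = 1.536 × 10^-4 / 0.01988 = 0.007726 mol/L

0.007726 M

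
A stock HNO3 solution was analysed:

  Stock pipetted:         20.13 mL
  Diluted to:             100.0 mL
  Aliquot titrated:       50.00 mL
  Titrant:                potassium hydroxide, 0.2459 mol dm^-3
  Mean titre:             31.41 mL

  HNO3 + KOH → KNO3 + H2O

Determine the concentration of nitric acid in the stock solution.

n(KOH) = 0.03141 × 0.2459 = 7.724 × 10^-3 mol
n(HNO3) in the aliquot = 7.724 × 10^-3 mol (1:1 ratio)
[HNO3]_dilute = 7.724 × 10^-3 / 0.05000 = 0.1545 mol/L
Dilution factor = 100.0 / 20.13 = 4.968
[HNO3]_stock = 0.1545 × 4.968 = 0.7674 mol/L

0.7674 mol/L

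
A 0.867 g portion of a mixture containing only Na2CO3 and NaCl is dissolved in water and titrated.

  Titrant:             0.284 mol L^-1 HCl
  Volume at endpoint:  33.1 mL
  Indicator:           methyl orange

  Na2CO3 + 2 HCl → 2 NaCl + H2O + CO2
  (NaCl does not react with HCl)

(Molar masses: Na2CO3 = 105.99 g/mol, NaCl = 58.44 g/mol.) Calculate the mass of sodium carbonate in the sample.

n(HCl) = 0.0331 × 0.284 = 9.40 × 10^-3 mol
Let x = n(Na2CO3), y = n(NaCl).
Titrant: 2x = 9.40 × 10^-3;  mass: 105.99x + 58.44y = 0.867
Solving, x = 4.70 × 10^-3 mol, y = 6.31 × 10^-3 mol
mass of Na2CO3 = 4.70 × 10^-3 × 105.99 = 0.498 g

0.498 g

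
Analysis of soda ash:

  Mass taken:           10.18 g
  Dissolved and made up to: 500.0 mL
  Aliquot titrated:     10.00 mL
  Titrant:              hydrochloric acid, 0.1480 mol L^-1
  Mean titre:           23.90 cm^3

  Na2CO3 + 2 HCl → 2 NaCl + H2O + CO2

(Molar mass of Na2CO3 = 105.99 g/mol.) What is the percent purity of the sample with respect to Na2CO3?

92.07 %

n(HCl) per titration = 0.02390 × 0.1480 = 3.537 × 10^-3 mol
From the 1:2 ratio, n(Na2CO3) in each aliquot = 1/2 × 3.537 × 10^-3 = 1.769 × 10^-3 mol
n(Na2CO3) in the whole flask = 1.769 × 10^-3 × 500.0/10.00 = 0.08843 mol
mass of Na2CO3 = 0.08843 × 105.99 = 9.373 g
% Na2CO3 = 9.373 / 10.18 × 100 = 92.07 %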